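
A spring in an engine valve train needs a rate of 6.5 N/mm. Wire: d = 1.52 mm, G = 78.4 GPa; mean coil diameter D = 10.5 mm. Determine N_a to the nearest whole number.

N_a = Gd⁴/(8D³k) = (78.4×10³ × 1.52⁴)/(8 × 10.5³ × 6.5)
    = 418495 / 60196.5 = 6.952 → 7 coils

7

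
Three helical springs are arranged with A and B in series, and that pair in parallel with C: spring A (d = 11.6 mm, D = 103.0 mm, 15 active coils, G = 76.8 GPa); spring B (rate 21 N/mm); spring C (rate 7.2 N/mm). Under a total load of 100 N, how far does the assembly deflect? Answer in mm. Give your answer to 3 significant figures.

k_A = Gd⁴/(8D³N_a) = (76.8×10³)(11.6⁴)/(8·103.0³·15) = 10.605 N/mm
Springs A,B series: k_AB = 1/(1/10.605+1/21) = 7.0464 N/mm; parallel with C: k_eq = 7.0464+7.2 = 14.246 N/mm
δ = F/k_eq = 100/14.246 = 7.0193 mm

7.02 mm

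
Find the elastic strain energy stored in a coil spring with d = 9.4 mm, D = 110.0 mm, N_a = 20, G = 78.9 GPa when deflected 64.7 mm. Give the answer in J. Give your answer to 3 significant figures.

k = Gd⁴/(8D³N_a) = (78.9×10³)(9.4⁴)/(8·110.0³·20) = 2.8926 N/mm
U = ½kδ² = 0.5 × 2.8926 × 64.7² = 6054.4 N·mm = 6.0544 J

6.05 J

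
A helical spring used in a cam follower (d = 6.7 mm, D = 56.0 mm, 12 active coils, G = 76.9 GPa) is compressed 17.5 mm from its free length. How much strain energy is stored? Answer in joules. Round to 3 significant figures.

k = Gd⁴/(8D³N_a) = (76.9×10³)(6.7⁴)/(8·56.0³·12) = 9.1916 N/mm
U = ½kδ² = 0.5 × 9.1916 × 17.5² = 1407.5 N·mm = 1.4075 J

1.41 J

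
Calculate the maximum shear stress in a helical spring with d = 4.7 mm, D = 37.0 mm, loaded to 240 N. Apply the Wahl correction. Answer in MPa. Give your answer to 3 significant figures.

259 MPa

Spring index C = D/d = 37.0/4.7 = 7.8723
K_W = (4C−1)/(4C−4) + 0.615/C = 30.489/27.489 + 0.0781 = 1.1873
τ₀ = 8FD/(πd³) = 8·240·37.0/(π·4.7³) = 71040/326.17 = 217.8 MPa
τ_max = K·τ₀ = 1.1873 × 217.8 = 258.59 MPa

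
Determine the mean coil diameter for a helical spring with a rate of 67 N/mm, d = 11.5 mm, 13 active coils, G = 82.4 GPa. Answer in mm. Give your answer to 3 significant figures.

D = (Gd⁴/(8N_a·k))^(1/3) = (82.4×10³·11.5⁴/(8·13·67))^(1/3)
  = (206829)^(1/3) = 59.1385 mm

59.1 mm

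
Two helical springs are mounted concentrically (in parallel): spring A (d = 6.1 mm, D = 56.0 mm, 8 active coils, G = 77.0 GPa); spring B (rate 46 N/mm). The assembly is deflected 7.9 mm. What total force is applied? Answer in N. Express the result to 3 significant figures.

k_A = Gd⁴/(8D³N_a) = (77.0×10³)(6.1⁴)/(8·56.0³·8) = 9.4856 N/mm
Parallel: k_eq = 9.4856 + 46 = 55.486 N/mm
F = k_eq·δ = 55.486·7.9 = 438.34 N

438 N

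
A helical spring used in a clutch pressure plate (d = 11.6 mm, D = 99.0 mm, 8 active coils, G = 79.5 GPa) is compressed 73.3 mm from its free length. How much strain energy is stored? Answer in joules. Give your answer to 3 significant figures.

k = Gd⁴/(8D³N_a) = (79.5×10³)(11.6⁴)/(8·99.0³·8) = 23.18 N/mm
U = ½kδ² = 0.5 × 23.18 × 73.3² = 62272 N·mm = 62.272 J

62.3 J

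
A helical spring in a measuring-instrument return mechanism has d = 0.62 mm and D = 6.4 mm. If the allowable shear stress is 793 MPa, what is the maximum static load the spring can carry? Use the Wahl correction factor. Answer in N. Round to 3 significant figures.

C = D/d = 6.4/0.62 = 10.3226
K_W = (4C−1)/(4C−4) + 0.615/C = 40.290/37.290 + 0.0596 = 1.1400
τ_max = K·8FD/(πd³) → F_max = τ_allow·πd³/(8DK)
F_max = 793·π·0.62³/(8·6.4·1.1400) = 593.74/58.369 = 10.172 N

10.2 N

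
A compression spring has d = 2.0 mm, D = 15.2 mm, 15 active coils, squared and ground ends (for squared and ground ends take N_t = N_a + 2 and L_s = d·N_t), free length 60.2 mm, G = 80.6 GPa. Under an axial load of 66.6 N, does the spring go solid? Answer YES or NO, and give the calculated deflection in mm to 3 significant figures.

k = Gd⁴/(8D³N_a) = (80.6×10³)(2.0⁴)/(8·15.2³·15) = 3.0602 N/mm
N_t = 17; L_s = 2.0·17 = 34 mm; δ_solid = L₀ − L_s = 60.2 − 34 = 26.2 mm
δ = F/k = 66.6/3.0602 = 21.764 mm
δ < δ_solid → spring does not go solid

NO, δ = 21.8 mm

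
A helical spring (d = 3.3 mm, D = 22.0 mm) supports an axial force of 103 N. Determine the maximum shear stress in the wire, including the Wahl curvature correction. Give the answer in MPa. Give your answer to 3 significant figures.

Spring index C = D/d = 22.0/3.3 = 6.6667
K_W = (4C−1)/(4C−4) + 0.615/C = 25.667/22.667 + 0.0922 = 1.2246
τ₀ = 8FD/(πd³) = 8·103·22.0/(π·3.3³) = 18128/112.9 = 160.57 MPa
τ_max = K·τ₀ = 1.2246 × 160.57 = 196.63 MPa

197 MPa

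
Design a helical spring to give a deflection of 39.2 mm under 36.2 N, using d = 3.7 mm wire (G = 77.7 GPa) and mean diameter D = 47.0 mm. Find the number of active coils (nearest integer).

19

Required rate k = F/δ = 36.2/39.2 = 0.92347 N/mm
N_a = Gd⁴/(8D³k) = (77.7×10³ × 3.7⁴)/(8 × 47.0³ × 0.92347)
    = 1.45622e+07 / 767019 = 18.99 → 19 coils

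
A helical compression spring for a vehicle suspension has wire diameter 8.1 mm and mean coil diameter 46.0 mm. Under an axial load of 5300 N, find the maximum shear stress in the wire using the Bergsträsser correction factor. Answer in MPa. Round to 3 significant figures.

Spring index C = D/d = 46.0/8.1 = 5.6790
K_B = (4C+2)/(4C−3) = 24.716/19.716 = 1.2536
τ₀ = 8FD/(πd³) = 8·5300·46.0/(π·8.1³) = 1.9504e+06/1669.6 = 1168.2 MPa
τ_max = K·τ₀ = 1.2536 × 1168.2 = 1464.5 MPa

1460 MPa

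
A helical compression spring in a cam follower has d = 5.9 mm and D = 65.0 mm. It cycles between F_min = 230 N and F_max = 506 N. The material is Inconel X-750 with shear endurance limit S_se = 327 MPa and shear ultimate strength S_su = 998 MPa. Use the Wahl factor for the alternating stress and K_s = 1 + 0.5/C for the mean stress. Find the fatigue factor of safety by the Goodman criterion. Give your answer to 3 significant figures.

1.44

C = D/d = 65.0/5.9 = 11.0169; K_W = (4C−1)/(4C−4)+0.615/C = 1.1307; K_s = 1+0.5/C = 1.0454
F_a = (F_max−F_min)/2 = 138 N; F_m = (F_max+F_min)/2 = 368 N
τ_a = K_W·8F_aD/(πd³) = 1.1307 × 111.22 = 125.75 MPa
τ_m = K_s·8F_mD/(πd³) = 1.0454 × 296.58 = 310.04 MPa
Goodman: 1/n_f = τ_a/S_se + τ_m/S_su = 125.75/327 + 310.04/998 = 0.38457 + 0.31066 = 0.69523
n_f = 1/0.69523 = 1.438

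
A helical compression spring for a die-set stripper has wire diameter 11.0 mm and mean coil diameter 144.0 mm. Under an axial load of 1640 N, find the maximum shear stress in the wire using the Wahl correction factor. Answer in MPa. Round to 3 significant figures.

501 MPa

Spring index C = D/d = 144.0/11.0 = 13.0909
K_W = (4C−1)/(4C−4) + 0.615/C = 51.364/48.364 + 0.0470 = 1.1090
τ₀ = 8FD/(πd³) = 8·1640·144.0/(π·11.0³) = 1.88928e+06/4181.5 = 451.82 MPa
τ_max = K·τ₀ = 1.1090 × 451.82 = 501.08 MPa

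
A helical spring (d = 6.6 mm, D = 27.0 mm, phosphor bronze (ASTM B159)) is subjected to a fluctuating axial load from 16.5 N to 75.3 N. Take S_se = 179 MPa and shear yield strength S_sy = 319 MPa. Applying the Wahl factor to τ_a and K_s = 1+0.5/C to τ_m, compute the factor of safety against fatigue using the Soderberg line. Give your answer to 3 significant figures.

C = D/d = 27.0/6.6 = 4.0909; K_W = (4C−1)/(4C−4)+0.615/C = 1.3930; K_s = 1+0.5/C = 1.1222
F_a = (F_max−F_min)/2 = 29.4 N; F_m = (F_max+F_min)/2 = 45.9 N
τ_a = K_W·8F_aD/(πd³) = 1.3930 × 7.031 = 9.7941 MPa
τ_m = K_s·8F_mD/(πd³) = 1.1222 × 10.977 = 12.319 MPa
Soderberg: 1/n_f = τ_a/S_se + τ_m/S_sy = 9.7941/179 + 12.319/319 = 0.05472 + 0.03862 = 0.093332
n_f = 1/0.093332 = 10.71

10.7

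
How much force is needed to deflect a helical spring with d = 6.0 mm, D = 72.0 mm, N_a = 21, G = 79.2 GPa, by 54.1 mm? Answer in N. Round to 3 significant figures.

88.6 N

k = Gd⁴/(8D³N_a) = (79.2×10³)(6.0⁴)/(8·72.0³·21) = 1.6369 N/mm
F = k·δ = 1.6369 × 54.1 = 88.557 N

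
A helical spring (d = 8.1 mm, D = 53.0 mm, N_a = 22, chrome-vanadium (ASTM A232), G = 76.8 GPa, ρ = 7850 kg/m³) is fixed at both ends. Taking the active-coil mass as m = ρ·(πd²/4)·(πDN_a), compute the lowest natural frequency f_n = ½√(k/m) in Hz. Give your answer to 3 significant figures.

46.1 Hz

k = Gd⁴/(8D³N_a) = (76.8×10³)(8.1⁴)/(8·53.0³·22) = 12.617 N/mm = 12617 N/m
Wire length L = πDN_a = π·53.0·22 = 3663.1 mm
m = ρ·(πd²/4)·L = 7850 × 51.53×10⁻⁶ m² × 3.6631 m = 1.4818 kg
f_n = ½√(k/m) = 0.5·√(12617/1.4818) = 0.5·√(8515) = 46.138 Hz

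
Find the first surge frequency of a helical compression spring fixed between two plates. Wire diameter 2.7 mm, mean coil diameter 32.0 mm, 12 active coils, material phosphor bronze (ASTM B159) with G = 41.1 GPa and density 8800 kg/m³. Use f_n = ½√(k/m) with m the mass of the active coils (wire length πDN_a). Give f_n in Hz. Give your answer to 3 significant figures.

53.4 Hz

k = Gd⁴/(8D³N_a) = (41.1×10³)(2.7⁴)/(8·32.0³·12) = 0.69435 N/mm = 694.35 N/m
Wire length L = πDN_a = π·32.0·12 = 1206.4 mm
m = ρ·(πd²/4)·L = 8800 × 5.7256×10⁻⁶ m² × 1.2064 m = 0.060783 kg
f_n = ½√(k/m) = 0.5·√(694.35/0.060783) = 0.5·√(11423) = 53.44 Hz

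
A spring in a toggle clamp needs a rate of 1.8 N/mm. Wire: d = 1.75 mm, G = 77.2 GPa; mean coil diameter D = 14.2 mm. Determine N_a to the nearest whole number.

18

N_a = Gd⁴/(8D³k) = (77.2×10³ × 1.75⁴)/(8 × 14.2³ × 1.8)
    = 724052 / 41231.3 = 17.56 → 18 coils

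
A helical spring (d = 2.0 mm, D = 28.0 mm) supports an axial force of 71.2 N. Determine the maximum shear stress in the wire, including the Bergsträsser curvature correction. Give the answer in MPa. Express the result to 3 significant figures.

Spring index C = D/d = 28.0/2.0 = 14.0000
K_B = (4C+2)/(4C−3) = 58.000/53.000 = 1.0943
τ₀ = 8FD/(πd³) = 8·71.2·28.0/(π·2.0³) = 15948.8/25.133 = 634.58 MPa
τ_max = K·τ₀ = 1.0943 × 634.58 = 694.45 MPa

694 MPa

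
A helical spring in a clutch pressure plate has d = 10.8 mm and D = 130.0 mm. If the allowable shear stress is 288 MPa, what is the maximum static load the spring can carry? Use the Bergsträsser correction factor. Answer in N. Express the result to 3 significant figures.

987 N

C = D/d = 130.0/10.8 = 12.0370
K_B = (4C+2)/(4C−3) = 50.148/45.148 = 1.1107
τ_max = K·8FD/(πd³) → F_max = τ_allow·πd³/(8DK)
F_max = 288·π·10.8³/(8·130.0·1.1107) = 1.1398e+06/1155.2 = 986.66 N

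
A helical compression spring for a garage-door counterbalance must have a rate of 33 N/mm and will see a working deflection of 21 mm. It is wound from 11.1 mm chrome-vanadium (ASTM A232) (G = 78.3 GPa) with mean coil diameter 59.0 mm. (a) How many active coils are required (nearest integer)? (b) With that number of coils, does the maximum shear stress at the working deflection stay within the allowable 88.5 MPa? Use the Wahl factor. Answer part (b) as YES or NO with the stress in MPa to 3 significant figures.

(a) 22 coils; (b) NO, τ_max = 97.8 MPa

N_a = Gd⁴/(8D³k) = (78.3×10³)(11.1⁴)/(8·59.0³·33) = 21.92 → N_a = 22
Actual rate k = Gd⁴/(8D³·22) = 32.884 N/mm
Working load F = kδ = 32.884·21 = 690.56 N
C = 59.0/11.1 = 5.3153; K_W = (4C−1)/(4C−4)+0.615/C = 1.2895
τ_max = K_W·8FD/(πd³) = 1.2895·75.863 = 97.825 MPa
τ_max > 88.5 MPa → exceeds allowable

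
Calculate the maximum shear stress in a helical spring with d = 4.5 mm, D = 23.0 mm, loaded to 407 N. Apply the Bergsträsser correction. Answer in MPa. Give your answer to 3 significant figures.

337 MPa

Spring index C = D/d = 23.0/4.5 = 5.1111
K_B = (4C+2)/(4C−3) = 22.444/17.444 = 1.2866
τ₀ = 8FD/(πd³) = 8·407·23.0/(π·4.5³) = 74888/286.28 = 261.59 MPa
τ_max = K·τ₀ = 1.2866 × 261.59 = 336.57 MPa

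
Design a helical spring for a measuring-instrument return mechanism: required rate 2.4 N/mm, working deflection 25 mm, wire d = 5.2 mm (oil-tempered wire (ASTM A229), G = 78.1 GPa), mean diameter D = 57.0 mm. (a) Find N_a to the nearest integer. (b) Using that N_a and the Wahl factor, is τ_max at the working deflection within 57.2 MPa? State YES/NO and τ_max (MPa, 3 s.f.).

N_a = Gd⁴/(8D³k) = (78.1×10³)(5.2⁴)/(8·57.0³·2.4) = 16.06 → N_a = 16
Actual rate k = Gd⁴/(8D³·16) = 2.409 N/mm
Working load F = kδ = 2.409·25 = 60.224 N
C = 57.0/5.2 = 10.9615; K_W = (4C−1)/(4C−4)+0.615/C = 1.1314
τ_max = K_W·8FD/(πd³) = 1.1314·62.169 = 70.338 MPa
τ_max > 57.2 MPa → exceeds allowable

(a) 16 coils; (b) NO, τ_max = 70.3 MPa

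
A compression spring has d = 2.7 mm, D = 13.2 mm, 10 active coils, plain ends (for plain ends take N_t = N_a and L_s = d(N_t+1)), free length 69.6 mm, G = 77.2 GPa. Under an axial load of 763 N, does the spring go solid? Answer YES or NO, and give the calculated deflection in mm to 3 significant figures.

NO, δ = 34.2 mm

k = Gd⁴/(8D³N_a) = (77.2×10³)(2.7⁴)/(8·13.2³·10) = 22.298 N/mm
N_t = 10; L_s = 2.7·11 = 29.7 mm; δ_solid = L₀ − L_s = 69.6 − 29.7 = 39.9 mm
δ = F/k = 763/22.298 = 34.219 mm
δ < δ_solid → spring does not go solid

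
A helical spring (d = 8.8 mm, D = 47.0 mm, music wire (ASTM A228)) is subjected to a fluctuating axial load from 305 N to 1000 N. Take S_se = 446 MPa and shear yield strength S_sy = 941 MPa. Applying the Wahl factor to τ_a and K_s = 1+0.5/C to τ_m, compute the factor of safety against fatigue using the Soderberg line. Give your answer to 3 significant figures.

C = D/d = 47.0/8.8 = 5.3409; K_W = (4C−1)/(4C−4)+0.615/C = 1.2879; K_s = 1+0.5/C = 1.0936
F_a = (F_max−F_min)/2 = 347.5 N; F_m = (F_max+F_min)/2 = 652.5 N
τ_a = K_W·8F_aD/(πd³) = 1.2879 × 61.03 = 78.602 MPa
τ_m = K_s·8F_mD/(πd³) = 1.0936 × 114.6 = 125.32 MPa
Soderberg: 1/n_f = τ_a/S_se + τ_m/S_sy = 78.602/446 + 125.32/941 = 0.17624 + 0.13318 = 0.30942
n_f = 1/0.30942 = 3.232

3.23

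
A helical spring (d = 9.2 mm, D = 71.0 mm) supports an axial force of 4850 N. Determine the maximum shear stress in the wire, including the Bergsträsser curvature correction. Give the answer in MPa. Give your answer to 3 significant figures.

1330 MPa

Spring index C = D/d = 71.0/9.2 = 7.7174
K_B = (4C+2)/(4C−3) = 32.870/27.870 = 1.1794
τ₀ = 8FD/(πd³) = 8·4850·71.0/(π·9.2³) = 2.7548e+06/2446.3 = 1126.1 MPa
τ_max = K·τ₀ = 1.1794 × 1126.1 = 1328.1 MPa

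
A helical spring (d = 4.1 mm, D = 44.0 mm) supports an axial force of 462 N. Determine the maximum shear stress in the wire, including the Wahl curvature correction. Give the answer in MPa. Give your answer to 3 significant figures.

852 MPa

Spring index C = D/d = 44.0/4.1 = 10.7317
K_W = (4C−1)/(4C−4) + 0.615/C = 41.927/38.927 + 0.0573 = 1.1344
τ₀ = 8FD/(πd³) = 8·462·44.0/(π·4.1³) = 162624/216.52 = 751.07 MPa
τ_max = K·τ₀ = 1.1344 × 751.07 = 852 MPa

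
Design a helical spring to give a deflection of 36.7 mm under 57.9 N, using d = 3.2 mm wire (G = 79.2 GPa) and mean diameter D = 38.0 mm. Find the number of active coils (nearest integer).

Required rate k = F/δ = 57.9/36.7 = 1.5777 N/mm
N_a = Gd⁴/(8D³k) = (79.2×10³ × 3.2⁴)/(8 × 38.0³ × 1.5777)
    = 8.30472e+06 / 692553 = 11.99 → 12 coils

12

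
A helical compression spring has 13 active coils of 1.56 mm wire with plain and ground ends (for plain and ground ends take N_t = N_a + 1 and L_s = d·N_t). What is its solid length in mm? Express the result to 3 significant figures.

21.8 mm

plain and ground ends: N_t = N_a + 1 = 13 + 1 = 14
L_s = d·N_t = 1.56 × 14 = 21.84 mm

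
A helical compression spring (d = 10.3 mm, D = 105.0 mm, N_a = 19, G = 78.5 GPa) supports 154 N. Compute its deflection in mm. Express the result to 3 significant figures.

30.7 mm

k = Gd⁴/(8D³N_a) = (78.5×10³)(10.3⁴)/(8·105.0³·19) = 5.0212 N/mm
δ = F/k = 154 / 5.0212 = 30.67 mm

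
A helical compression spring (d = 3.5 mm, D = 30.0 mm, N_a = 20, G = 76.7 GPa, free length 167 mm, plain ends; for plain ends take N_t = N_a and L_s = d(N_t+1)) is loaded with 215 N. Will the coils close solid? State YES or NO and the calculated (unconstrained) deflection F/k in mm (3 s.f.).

k = Gd⁴/(8D³N_a) = (76.7×10³)(3.5⁴)/(8·30.0³·20) = 2.6643 N/mm
N_t = 20; L_s = 3.5·21 = 73.5 mm; δ_solid = L₀ − L_s = 167 − 73.5 = 93.5 mm
δ = F/k = 215/2.6643 = 80.696 mm
δ < δ_solid → spring does not go solid

NO, δ = 80.7 mm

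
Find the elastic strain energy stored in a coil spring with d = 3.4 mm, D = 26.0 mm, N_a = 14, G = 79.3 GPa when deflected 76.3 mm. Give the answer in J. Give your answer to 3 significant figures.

15.7 J

k = Gd⁴/(8D³N_a) = (79.3×10³)(3.4⁴)/(8·26.0³·14) = 5.3833 N/mm
U = ½kδ² = 0.5 × 5.3833 × 76.3² = 15670 N·mm = 15.67 J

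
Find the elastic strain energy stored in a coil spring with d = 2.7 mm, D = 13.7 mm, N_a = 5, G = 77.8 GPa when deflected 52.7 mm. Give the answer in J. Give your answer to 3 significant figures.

k = Gd⁴/(8D³N_a) = (77.8×10³)(2.7⁴)/(8·13.7³·5) = 40.199 N/mm
U = ½kδ² = 0.5 × 40.199 × 52.7² = 55822 N·mm = 55.822 J

55.8 J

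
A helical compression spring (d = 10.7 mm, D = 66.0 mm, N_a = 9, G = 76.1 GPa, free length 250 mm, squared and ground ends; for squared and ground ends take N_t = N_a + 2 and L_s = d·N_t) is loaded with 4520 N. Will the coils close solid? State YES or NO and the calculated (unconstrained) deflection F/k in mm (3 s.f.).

k = Gd⁴/(8D³N_a) = (76.1×10³)(10.7⁴)/(8·66.0³·9) = 48.19 N/mm
N_t = 11; L_s = 10.7·11 = 117.7 mm; δ_solid = L₀ − L_s = 250 − 117.7 = 132.3 mm
δ = F/k = 4520/48.19 = 93.796 mm
δ < δ_solid → spring does not go solid

NO, δ = 93.8 mm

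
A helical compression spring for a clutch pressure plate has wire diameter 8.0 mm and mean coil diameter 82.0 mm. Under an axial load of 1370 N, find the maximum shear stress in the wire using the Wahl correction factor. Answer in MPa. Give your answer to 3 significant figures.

638 MPa

Spring index C = D/d = 82.0/8.0 = 10.2500
K_W = (4C−1)/(4C−4) + 0.615/C = 40.000/37.000 + 0.0600 = 1.1411
τ₀ = 8FD/(πd³) = 8·1370·82.0/(π·8.0³) = 898720/1608.5 = 558.73 MPa
τ_max = K·τ₀ = 1.1411 × 558.73 = 637.56 MPa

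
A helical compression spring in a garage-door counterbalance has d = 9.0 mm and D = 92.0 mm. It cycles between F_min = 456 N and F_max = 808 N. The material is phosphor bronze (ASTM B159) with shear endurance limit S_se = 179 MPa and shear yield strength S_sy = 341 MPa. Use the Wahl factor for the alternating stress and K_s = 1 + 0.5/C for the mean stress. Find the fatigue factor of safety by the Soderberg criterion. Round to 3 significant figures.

1.01

C = D/d = 92.0/9.0 = 10.2222; K_W = (4C−1)/(4C−4)+0.615/C = 1.1415; K_s = 1+0.5/C = 1.0489
F_a = (F_max−F_min)/2 = 176 N; F_m = (F_max+F_min)/2 = 632 N
τ_a = K_W·8F_aD/(πd³) = 1.1415 × 56.56 = 64.563 MPa
τ_m = K_s·8F_mD/(πd³) = 1.0489 × 203.1 = 213.04 MPa
Soderberg: 1/n_f = τ_a/S_se + τ_m/S_sy = 64.563/179 + 213.04/341 = 0.36069 + 0.62474 = 0.98543
n_f = 1/0.98543 = 1.015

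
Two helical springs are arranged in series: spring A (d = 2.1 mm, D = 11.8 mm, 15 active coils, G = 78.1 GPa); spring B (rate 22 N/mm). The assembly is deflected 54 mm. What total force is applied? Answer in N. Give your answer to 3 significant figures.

308 N

k_A = Gd⁴/(8D³N_a) = (78.1×10³)(2.1⁴)/(8·11.8³·15) = 7.7037 N/mm
Series: 1/k_eq = 1/7.7037 + 1/22 = 0.17526; k_eq = 5.7057 N/mm
F = k_eq·δ = 5.7057·54 = 308.11 N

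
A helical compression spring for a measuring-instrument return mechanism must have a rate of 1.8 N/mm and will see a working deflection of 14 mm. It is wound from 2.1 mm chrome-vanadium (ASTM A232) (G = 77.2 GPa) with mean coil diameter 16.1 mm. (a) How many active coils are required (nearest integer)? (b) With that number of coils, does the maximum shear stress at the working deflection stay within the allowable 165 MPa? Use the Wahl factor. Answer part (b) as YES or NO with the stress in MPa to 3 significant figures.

(a) 25 coils; (b) YES, τ_max = 133 MPa

N_a = Gd⁴/(8D³k) = (77.2×10³)(2.1⁴)/(8·16.1³·1.8) = 24.98 → N_a = 25
Actual rate k = Gd⁴/(8D³·25) = 1.7988 N/mm
Working load F = kδ = 1.7988·14 = 25.183 N
C = 16.1/2.1 = 7.6667; K_W = (4C−1)/(4C−4)+0.615/C = 1.1927
τ_max = K_W·8FD/(πd³) = 1.1927·111.49 = 132.97 MPa
τ_max ≤ 165 MPa → acceptable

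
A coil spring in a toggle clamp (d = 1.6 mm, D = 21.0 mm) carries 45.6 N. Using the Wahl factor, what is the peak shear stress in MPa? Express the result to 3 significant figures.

Spring index C = D/d = 21.0/1.6 = 13.1250
K_W = (4C−1)/(4C−4) + 0.615/C = 51.500/48.500 + 0.0469 = 1.1087
τ₀ = 8FD/(πd³) = 8·45.6·21.0/(π·1.6³) = 7660.8/12.868 = 595.34 MPa
τ_max = K·τ₀ = 1.1087 × 595.34 = 660.06 MPa

660 MPa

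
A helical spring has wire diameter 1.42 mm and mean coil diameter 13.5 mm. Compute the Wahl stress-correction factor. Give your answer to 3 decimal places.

1.153

C = D/d = 13.5/1.42 = 9.5070
K_W = (4C−1)/(4C−4) + 0.615/C = 37.028/34.028 + 0.0647 = 1.1529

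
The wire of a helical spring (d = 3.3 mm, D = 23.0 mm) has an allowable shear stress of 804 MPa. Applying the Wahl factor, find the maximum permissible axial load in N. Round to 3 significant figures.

406 N

C = D/d = 23.0/3.3 = 6.9697
K_W = (4C−1)/(4C−4) + 0.615/C = 26.879/23.879 + 0.0882 = 1.2139
τ_max = K·8FD/(πd³) → F_max = τ_allow·πd³/(8DK)
F_max = 804·π·3.3³/(8·23.0·1.2139) = 90771/223.35 = 406.4 N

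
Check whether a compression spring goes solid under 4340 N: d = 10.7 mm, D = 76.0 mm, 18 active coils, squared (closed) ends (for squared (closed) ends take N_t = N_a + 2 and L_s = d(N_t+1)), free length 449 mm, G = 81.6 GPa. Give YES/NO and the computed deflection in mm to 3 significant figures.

k = Gd⁴/(8D³N_a) = (81.6×10³)(10.7⁴)/(8·76.0³·18) = 16.921 N/mm
N_t = 20; L_s = 10.7·21 = 224.7 mm; δ_solid = L₀ − L_s = 449 − 224.7 = 224.3 mm
δ = F/k = 4340/16.921 = 256.49 mm
δ ≥ δ_solid → spring goes solid

YES, δ = 256 mm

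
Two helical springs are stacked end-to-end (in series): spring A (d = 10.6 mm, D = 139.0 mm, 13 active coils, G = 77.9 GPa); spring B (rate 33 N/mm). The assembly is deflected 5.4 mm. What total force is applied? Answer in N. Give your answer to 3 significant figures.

17.2 N

k_A = Gd⁴/(8D³N_a) = (77.9×10³)(10.6⁴)/(8·139.0³·13) = 3.5211 N/mm
Series: 1/k_eq = 1/3.5211 + 1/33 = 0.3143; k_eq = 3.1817 N/mm
F = k_eq·δ = 3.1817·5.4 = 17.181 N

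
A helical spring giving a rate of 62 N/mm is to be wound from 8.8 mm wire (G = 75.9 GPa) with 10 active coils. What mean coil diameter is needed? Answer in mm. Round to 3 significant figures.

D = (Gd⁴/(8N_a·k))^(1/3) = (75.9×10³·8.8⁴/(8·10·62))^(1/3)
  = (91767.9)^(1/3) = 45.1056 mm

45.1 mm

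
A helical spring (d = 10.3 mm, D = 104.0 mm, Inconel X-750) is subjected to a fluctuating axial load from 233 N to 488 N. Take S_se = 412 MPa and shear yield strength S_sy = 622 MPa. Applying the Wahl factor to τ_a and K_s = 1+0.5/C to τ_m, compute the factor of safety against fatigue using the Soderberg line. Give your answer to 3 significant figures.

4.29

C = D/d = 104.0/10.3 = 10.0971; K_W = (4C−1)/(4C−4)+0.615/C = 1.1434; K_s = 1+0.5/C = 1.0495
F_a = (F_max−F_min)/2 = 127.5 N; F_m = (F_max+F_min)/2 = 360.5 N
τ_a = K_W·8F_aD/(πd³) = 1.1434 × 30.901 = 35.331 MPa
τ_m = K_s·8F_mD/(πd³) = 1.0495 × 87.371 = 91.697 MPa
Soderberg: 1/n_f = τ_a/S_se + τ_m/S_sy = 35.331/412 + 91.697/622 = 0.08575 + 0.14742 = 0.23318
n_f = 1/0.23318 = 4.289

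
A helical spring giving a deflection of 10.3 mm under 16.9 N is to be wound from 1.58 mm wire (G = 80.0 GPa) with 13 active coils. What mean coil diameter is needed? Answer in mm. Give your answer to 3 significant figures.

14.3 mm

Required rate k = F/δ = 16.9/10.3 = 1.6408 N/mm
D = (Gd⁴/(8N_a·k))^(1/3) = (80.0×10³·1.58⁴/(8·13·1.6408))^(1/3)
  = (2921.7)^(1/3) = 14.2959 mm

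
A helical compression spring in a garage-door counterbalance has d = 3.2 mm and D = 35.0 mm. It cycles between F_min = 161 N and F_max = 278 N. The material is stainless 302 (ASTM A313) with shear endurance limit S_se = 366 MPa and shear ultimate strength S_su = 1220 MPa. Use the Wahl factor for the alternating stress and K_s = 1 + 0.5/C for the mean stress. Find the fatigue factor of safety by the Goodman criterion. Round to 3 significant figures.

0.996

C = D/d = 35.0/3.2 = 10.9375; K_W = (4C−1)/(4C−4)+0.615/C = 1.1317; K_s = 1+0.5/C = 1.0457
F_a = (F_max−F_min)/2 = 58.5 N; F_m = (F_max+F_min)/2 = 219.5 N
τ_a = K_W·8F_aD/(πd³) = 1.1317 × 159.12 = 180.07 MPa
τ_m = K_s·8F_mD/(πd³) = 1.0457 × 597.03 = 624.32 MPa
Goodman: 1/n_f = τ_a/S_se + τ_m/S_su = 180.07/366 + 624.32/1220 = 0.49200 + 0.51174 = 1.0037
n_f = 1/1.0037 = 0.9963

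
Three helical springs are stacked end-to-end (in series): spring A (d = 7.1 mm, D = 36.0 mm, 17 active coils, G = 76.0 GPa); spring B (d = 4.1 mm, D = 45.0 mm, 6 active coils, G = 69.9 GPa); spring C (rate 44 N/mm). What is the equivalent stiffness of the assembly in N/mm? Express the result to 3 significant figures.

k_A = Gd⁴/(8D³N_a) = (76.0×10³)(7.1⁴)/(8·36.0³·17) = 30.437 N/mm
k_B = Gd⁴/(8D³N_a) = (69.9×10³)(4.1⁴)/(8·45.0³·6) = 4.5158 N/mm
Series: 1/k_eq = 1/30.437 + 1/4.5158 + 1/44 = 0.27703; k_eq = 3.6098 N/mm

3.61 N/mm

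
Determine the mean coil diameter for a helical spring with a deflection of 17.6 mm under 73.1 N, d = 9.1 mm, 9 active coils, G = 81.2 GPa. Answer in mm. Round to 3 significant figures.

Required rate k = F/δ = 73.1/17.6 = 4.1534 N/mm
D = (Gd⁴/(8N_a·k))^(1/3) = (81.2×10³·9.1⁴/(8·9·4.1534))^(1/3)
  = (1.86202e+06)^(1/3) = 123.0254 mm

123 mm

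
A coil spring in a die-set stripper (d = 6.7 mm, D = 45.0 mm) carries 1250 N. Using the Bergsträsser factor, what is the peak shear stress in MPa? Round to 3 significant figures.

Spring index C = D/d = 45.0/6.7 = 6.7164
K_B = (4C+2)/(4C−3) = 28.866/23.866 = 1.2095
τ₀ = 8FD/(πd³) = 8·1250·45.0/(π·6.7³) = 450000/944.87 = 476.25 MPa
τ_max = K·τ₀ = 1.2095 × 476.25 = 576.03 MPa

576 MPa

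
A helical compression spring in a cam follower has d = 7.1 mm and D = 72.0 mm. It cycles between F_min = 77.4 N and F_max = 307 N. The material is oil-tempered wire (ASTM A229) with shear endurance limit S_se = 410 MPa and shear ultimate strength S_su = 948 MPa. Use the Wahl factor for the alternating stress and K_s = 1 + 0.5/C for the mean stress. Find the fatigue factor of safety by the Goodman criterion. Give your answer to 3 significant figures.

C = D/d = 72.0/7.1 = 10.1408; K_W = (4C−1)/(4C−4)+0.615/C = 1.1427; K_s = 1+0.5/C = 1.0493
F_a = (F_max−F_min)/2 = 114.8 N; F_m = (F_max+F_min)/2 = 192.2 N
τ_a = K_W·8F_aD/(πd³) = 1.1427 × 58.808 = 67.2 MPa
τ_m = K_s·8F_mD/(πd³) = 1.0493 × 98.458 = 103.31 MPa
Goodman: 1/n_f = τ_a/S_se + τ_m/S_su = 67.2/410 + 103.31/948 = 0.16390 + 0.10898 = 0.27288
n_f = 1/0.27288 = 3.665

3.66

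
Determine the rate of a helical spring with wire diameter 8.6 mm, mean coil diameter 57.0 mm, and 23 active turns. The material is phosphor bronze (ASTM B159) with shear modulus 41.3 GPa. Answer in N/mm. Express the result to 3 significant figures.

6.63 N/mm

k = Gd⁴/(8D³N_a) = (41.3×10³ × 8.6⁴) / (8 × 57.0³ × 23)
  = 2.25914e+08 / 3.40755e+07 = 6.6298 N/mm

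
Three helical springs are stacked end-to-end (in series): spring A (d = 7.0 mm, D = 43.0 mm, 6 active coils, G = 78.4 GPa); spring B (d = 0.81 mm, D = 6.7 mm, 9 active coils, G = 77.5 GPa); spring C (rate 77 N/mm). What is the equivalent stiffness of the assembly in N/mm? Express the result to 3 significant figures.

k_A = Gd⁴/(8D³N_a) = (78.4×10³)(7.0⁴)/(8·43.0³·6) = 49.324 N/mm
k_B = Gd⁴/(8D³N_a) = (77.5×10³)(0.81⁴)/(8·6.7³·9) = 1.5406 N/mm
Series: 1/k_eq = 1/49.324 + 1/1.5406 + 1/77 = 0.68237; k_eq = 1.4655 N/mm

1.47 N/mm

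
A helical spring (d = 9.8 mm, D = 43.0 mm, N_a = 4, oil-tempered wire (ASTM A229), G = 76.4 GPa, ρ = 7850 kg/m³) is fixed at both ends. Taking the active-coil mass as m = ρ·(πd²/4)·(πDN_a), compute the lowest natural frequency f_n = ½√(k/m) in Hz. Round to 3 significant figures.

465 Hz

k = Gd⁴/(8D³N_a) = (76.4×10³)(9.8⁴)/(8·43.0³·4) = 276.98 N/mm = 2.7698e+05 N/m
Wire length L = πDN_a = π·43.0·4 = 540.35 mm
m = ρ·(πd²/4)·L = 7850 × 75.43×10⁻⁶ m² × 0.54035 m = 0.31996 kg
f_n = ½√(k/m) = 0.5·√(2.7698e+05/0.31996) = 0.5·√(8.6567e+05) = 465.21 Hz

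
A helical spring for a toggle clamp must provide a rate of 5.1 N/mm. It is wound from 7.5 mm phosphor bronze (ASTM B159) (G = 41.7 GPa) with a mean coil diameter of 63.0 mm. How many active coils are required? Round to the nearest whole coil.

13

N_a = Gd⁴/(8D³k) = (41.7×10³ × 7.5⁴)/(8 × 63.0³ × 5.1)
    = 1.31941e+08 / 1.02019e+07 = 12.93 → 13 coils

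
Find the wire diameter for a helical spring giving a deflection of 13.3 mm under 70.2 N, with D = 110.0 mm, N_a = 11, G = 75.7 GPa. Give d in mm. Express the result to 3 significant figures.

Required rate k = F/δ = 70.2/13.3 = 5.2782 N/mm
d = (8D³N_a·k / G)^(1/4) = (8·110.0³·11·5.2782 / (75.7×10³))^0.25
  = (8166.8)^0.25 = 9.5063 mm

9.51 mm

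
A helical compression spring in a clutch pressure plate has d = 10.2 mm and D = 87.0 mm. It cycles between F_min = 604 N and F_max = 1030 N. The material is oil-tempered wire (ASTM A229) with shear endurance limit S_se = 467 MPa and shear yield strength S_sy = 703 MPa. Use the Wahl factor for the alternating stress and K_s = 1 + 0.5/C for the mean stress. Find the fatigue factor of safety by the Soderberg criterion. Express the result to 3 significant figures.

2.71

C = D/d = 87.0/10.2 = 8.5294; K_W = (4C−1)/(4C−4)+0.615/C = 1.1717; K_s = 1+0.5/C = 1.0586
F_a = (F_max−F_min)/2 = 213 N; F_m = (F_max+F_min)/2 = 817 N
τ_a = K_W·8F_aD/(πd³) = 1.1717 × 44.467 = 52.103 MPa
τ_m = K_s·8F_mD/(πd³) = 1.0586 × 170.56 = 180.56 MPa
Soderberg: 1/n_f = τ_a/S_se + τ_m/S_sy = 52.103/467 + 180.56/703 = 0.11157 + 0.25684 = 0.36841
n_f = 1/0.36841 = 2.714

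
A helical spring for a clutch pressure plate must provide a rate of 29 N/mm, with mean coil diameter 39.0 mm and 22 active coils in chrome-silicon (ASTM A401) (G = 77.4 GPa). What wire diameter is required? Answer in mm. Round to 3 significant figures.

7.91 mm

d = (8D³N_a·k / G)^(1/4) = (8·39.0³·22·29 / (77.4×10³))^0.25
  = (3911.7)^0.25 = 7.9084 mm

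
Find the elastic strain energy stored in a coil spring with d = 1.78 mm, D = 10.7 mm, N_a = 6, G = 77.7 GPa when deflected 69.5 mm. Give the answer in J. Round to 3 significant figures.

k = Gd⁴/(8D³N_a) = (77.7×10³)(1.78⁴)/(8·10.7³·6) = 13.265 N/mm
U = ½kδ² = 0.5 × 13.265 × 69.5² = 32037 N·mm = 32.037 J

32.0 J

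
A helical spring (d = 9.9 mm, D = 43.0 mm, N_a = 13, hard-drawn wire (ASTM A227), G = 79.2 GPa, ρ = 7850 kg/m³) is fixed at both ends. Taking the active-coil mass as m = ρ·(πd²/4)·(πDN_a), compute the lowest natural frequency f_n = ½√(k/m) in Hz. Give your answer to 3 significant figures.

147 Hz

k = Gd⁴/(8D³N_a) = (79.2×10³)(9.9⁴)/(8·43.0³·13) = 92.008 N/mm = 92008 N/m
Wire length L = πDN_a = π·43.0·13 = 1756.2 mm
m = ρ·(πd²/4)·L = 7850 × 76.977×10⁻⁶ m² × 1.7562 m = 1.0612 kg
f_n = ½√(k/m) = 0.5·√(92008/1.0612) = 0.5·√(86703) = 147.23 Hz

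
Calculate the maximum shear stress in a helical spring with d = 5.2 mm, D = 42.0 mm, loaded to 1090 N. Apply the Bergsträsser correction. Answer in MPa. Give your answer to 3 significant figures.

971 MPa

Spring index C = D/d = 42.0/5.2 = 8.0769
K_B = (4C+2)/(4C−3) = 34.308/29.308 = 1.1706
τ₀ = 8FD/(πd³) = 8·1090·42.0/(π·5.2³) = 366240/441.73 = 829.1 MPa
τ_max = K·τ₀ = 1.1706 × 829.1 = 970.55 MPa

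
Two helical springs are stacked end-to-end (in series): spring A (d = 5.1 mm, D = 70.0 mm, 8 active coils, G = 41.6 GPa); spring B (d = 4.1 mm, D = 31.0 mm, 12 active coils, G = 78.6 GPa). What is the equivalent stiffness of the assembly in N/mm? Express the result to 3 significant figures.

k_A = Gd⁴/(8D³N_a) = (41.6×10³)(5.1⁴)/(8·70.0³·8) = 1.282 N/mm
k_B = Gd⁴/(8D³N_a) = (78.6×10³)(4.1⁴)/(8·31.0³·12) = 7.7661 N/mm
Series: 1/k_eq = 1/1.282 + 1/7.7661 = 0.90877; k_eq = 1.1004 N/mm

1.10 N/mm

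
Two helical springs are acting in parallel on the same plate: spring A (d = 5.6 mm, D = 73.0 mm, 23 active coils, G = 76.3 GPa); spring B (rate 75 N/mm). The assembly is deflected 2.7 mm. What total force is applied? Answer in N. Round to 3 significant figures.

k_A = Gd⁴/(8D³N_a) = (76.3×10³)(5.6⁴)/(8·73.0³·23) = 1.0483 N/mm
Parallel: k_eq = 1.0483 + 75 = 76.048 N/mm
F = k_eq·δ = 76.048·2.7 = 205.33 N

205 N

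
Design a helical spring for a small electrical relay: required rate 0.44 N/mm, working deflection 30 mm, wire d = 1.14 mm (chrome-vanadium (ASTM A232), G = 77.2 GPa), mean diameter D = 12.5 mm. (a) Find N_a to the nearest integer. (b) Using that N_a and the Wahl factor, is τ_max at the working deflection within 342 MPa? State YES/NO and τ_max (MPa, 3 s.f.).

(a) 19 coils; (b) YES, τ_max = 320 MPa

N_a = Gd⁴/(8D³k) = (77.2×10³)(1.14⁴)/(8·12.5³·0.44) = 18.97 → N_a = 19
Actual rate k = Gd⁴/(8D³·19) = 0.4392 N/mm
Working load F = kδ = 0.4392·30 = 13.176 N
C = 12.5/1.14 = 10.9649; K_W = (4C−1)/(4C−4)+0.615/C = 1.1314
τ_max = K_W·8FD/(πd³) = 1.1314·283.09 = 320.27 MPa
τ_max ≤ 342 MPa → acceptable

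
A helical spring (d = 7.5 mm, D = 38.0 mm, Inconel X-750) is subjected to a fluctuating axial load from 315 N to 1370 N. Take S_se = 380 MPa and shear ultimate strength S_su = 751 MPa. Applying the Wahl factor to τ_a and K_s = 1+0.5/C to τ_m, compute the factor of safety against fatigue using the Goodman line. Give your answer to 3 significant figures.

1.43

C = D/d = 38.0/7.5 = 5.0667; K_W = (4C−1)/(4C−4)+0.615/C = 1.3058; K_s = 1+0.5/C = 1.0987
F_a = (F_max−F_min)/2 = 527.5 N; F_m = (F_max+F_min)/2 = 842.5 N
τ_a = K_W·8F_aD/(πd³) = 1.3058 × 120.99 = 157.99 MPa
τ_m = K_s·8F_mD/(πd³) = 1.0987 × 193.25 = 212.32 MPa
Goodman: 1/n_f = τ_a/S_se + τ_m/S_su = 157.99/380 + 212.32/751 = 0.41577 + 0.28271 = 0.69849
n_f = 1/0.69849 = 1.432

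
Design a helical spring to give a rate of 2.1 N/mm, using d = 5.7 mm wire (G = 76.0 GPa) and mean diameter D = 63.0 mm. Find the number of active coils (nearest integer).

19

N_a = Gd⁴/(8D³k) = (76.0×10³ × 5.7⁴)/(8 × 63.0³ × 2.1)
    = 8.02256e+07 / 4.20079e+06 = 19.1 → 19 coils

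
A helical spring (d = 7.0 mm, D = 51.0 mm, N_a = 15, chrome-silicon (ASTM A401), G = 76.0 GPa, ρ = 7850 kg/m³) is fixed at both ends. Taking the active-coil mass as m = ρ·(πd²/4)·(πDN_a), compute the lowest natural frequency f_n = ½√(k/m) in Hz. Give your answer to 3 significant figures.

62.8 Hz

k = Gd⁴/(8D³N_a) = (76.0×10³)(7.0⁴)/(8·51.0³·15) = 11.463 N/mm = 11463 N/m
Wire length L = πDN_a = π·51.0·15 = 2403.3 mm
m = ρ·(πd²/4)·L = 7850 × 38.485×10⁻⁶ m² × 2.4033 m = 0.72605 kg
f_n = ½√(k/m) = 0.5·√(11463/0.72605) = 0.5·√(15789) = 62.827 Hz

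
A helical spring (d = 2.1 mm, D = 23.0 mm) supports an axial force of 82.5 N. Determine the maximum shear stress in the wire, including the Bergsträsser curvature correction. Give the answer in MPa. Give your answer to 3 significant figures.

Spring index C = D/d = 23.0/2.1 = 10.9524
K_B = (4C+2)/(4C−3) = 45.810/40.810 = 1.1225
τ₀ = 8FD/(πd³) = 8·82.5·23.0/(π·2.1³) = 15180/29.094 = 521.75 MPa
τ_max = K·τ₀ = 1.1225 × 521.75 = 585.68 MPa

586 MPa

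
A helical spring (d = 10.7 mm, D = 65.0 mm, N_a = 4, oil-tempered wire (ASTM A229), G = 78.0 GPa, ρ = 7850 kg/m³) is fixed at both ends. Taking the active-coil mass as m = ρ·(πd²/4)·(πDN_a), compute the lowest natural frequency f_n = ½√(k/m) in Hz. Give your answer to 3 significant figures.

225 Hz

k = Gd⁴/(8D³N_a) = (78.0×10³)(10.7⁴)/(8·65.0³·4) = 116.34 N/mm = 1.1634e+05 N/m
Wire length L = πDN_a = π·65.0·4 = 816.81 mm
m = ρ·(πd²/4)·L = 7850 × 89.92×10⁻⁶ m² × 0.81681 m = 0.57657 kg
f_n = ½√(k/m) = 0.5·√(1.1634e+05/0.57657) = 0.5·√(2.0179e+05) = 224.6 Hz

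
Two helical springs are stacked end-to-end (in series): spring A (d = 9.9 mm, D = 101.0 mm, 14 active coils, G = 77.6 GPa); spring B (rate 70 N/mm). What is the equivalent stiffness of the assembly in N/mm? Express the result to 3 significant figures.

k_A = Gd⁴/(8D³N_a) = (77.6×10³)(9.9⁴)/(8·101.0³·14) = 6.4598 N/mm
Series: 1/k_eq = 1/6.4598 + 1/70 = 0.16909; k_eq = 5.9141 N/mm

5.91 N/mm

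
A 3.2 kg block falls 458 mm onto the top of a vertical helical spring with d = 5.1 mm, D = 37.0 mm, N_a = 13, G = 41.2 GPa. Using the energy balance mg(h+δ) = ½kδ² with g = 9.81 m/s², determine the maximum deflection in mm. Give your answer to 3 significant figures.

k = Gd⁴/(8D³N_a) = (41.2×10³)(5.1⁴)/(8·37.0³·13) = 5.291 N/mm
W = mg = 3.2 × 9.81 = 31.392 N
½kδ² − Wδ − Wh = 0 → δ = (W + √(W² + 2kWh))/k
δ = (31.392 + √(985.46 + 152144))/5.291 = (31.392 + 391.32)/5.291 = 79.892 mm

79.9 mm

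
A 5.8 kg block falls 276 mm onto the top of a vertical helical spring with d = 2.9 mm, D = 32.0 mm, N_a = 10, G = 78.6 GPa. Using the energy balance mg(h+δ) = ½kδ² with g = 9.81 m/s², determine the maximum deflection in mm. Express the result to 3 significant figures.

151 mm

k = Gd⁴/(8D³N_a) = (78.6×10³)(2.9⁴)/(8·32.0³·10) = 2.1207 N/mm
W = mg = 5.8 × 9.81 = 56.898 N
½kδ² − Wδ − Wh = 0 → δ = (W + √(W² + 2kWh))/k
δ = (56.898 + √(3237.4 + 66605.6))/2.1207 = (56.898 + 264.28)/2.1207 = 151.45 mm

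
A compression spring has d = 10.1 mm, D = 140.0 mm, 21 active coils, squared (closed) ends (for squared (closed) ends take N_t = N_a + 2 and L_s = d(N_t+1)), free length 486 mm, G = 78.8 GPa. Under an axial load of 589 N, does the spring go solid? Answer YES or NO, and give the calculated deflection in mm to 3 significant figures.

k = Gd⁴/(8D³N_a) = (78.8×10³)(10.1⁴)/(8·140.0³·21) = 1.7788 N/mm
N_t = 23; L_s = 10.1·24 = 242.4 mm; δ_solid = L₀ − L_s = 486 − 242.4 = 243.6 mm
δ = F/k = 589/1.7788 = 331.13 mm
δ ≥ δ_solid → spring goes solid

YES, δ = 331 mm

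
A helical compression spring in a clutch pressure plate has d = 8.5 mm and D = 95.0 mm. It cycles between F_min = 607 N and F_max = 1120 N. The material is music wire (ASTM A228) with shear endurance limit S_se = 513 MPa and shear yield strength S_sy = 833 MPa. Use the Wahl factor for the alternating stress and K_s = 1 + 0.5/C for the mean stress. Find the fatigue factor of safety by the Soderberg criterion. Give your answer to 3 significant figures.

1.54

C = D/d = 95.0/8.5 = 11.1765; K_W = (4C−1)/(4C−4)+0.615/C = 1.1287; K_s = 1+0.5/C = 1.0447
F_a = (F_max−F_min)/2 = 256.5 N; F_m = (F_max+F_min)/2 = 863.5 N
τ_a = K_W·8F_aD/(πd³) = 1.1287 × 101.04 = 114.05 MPa
τ_m = K_s·8F_mD/(πd³) = 1.0447 × 340.15 = 355.37 MPa
Soderberg: 1/n_f = τ_a/S_se + τ_m/S_sy = 114.05/513 + 355.37/833 = 0.22231 + 0.42661 = 0.64892
n_f = 1/0.64892 = 1.541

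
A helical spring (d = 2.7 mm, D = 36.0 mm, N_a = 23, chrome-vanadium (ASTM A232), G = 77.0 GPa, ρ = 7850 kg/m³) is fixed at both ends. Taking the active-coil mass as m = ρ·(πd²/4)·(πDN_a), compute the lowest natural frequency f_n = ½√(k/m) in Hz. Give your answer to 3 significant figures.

31.9 Hz

k = Gd⁴/(8D³N_a) = (77.0×10³)(2.7⁴)/(8·36.0³·23) = 0.47667 N/mm = 476.67 N/m
Wire length L = πDN_a = π·36.0·23 = 2601.2 mm
m = ρ·(πd²/4)·L = 7850 × 5.7256×10⁻⁶ m² × 2.6012 m = 0.11691 kg
f_n = ½√(k/m) = 0.5·√(476.67/0.11691) = 0.5·√(4077.1) = 31.926 Hz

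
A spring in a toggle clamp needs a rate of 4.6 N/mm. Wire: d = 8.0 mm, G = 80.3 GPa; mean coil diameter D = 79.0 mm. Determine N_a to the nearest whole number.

18

N_a = Gd⁴/(8D³k) = (80.3×10³ × 8.0⁴)/(8 × 79.0³ × 4.6)
    = 3.28909e+08 / 1.81438e+07 = 18.13 → 18 coils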